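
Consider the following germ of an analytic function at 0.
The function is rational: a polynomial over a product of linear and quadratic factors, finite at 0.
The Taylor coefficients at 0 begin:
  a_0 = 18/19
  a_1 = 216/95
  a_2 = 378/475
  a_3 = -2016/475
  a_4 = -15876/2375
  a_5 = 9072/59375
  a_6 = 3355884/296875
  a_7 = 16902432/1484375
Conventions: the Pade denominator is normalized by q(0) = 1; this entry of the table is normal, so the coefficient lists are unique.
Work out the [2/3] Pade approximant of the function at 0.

The Pade approximant has numerator coefficients [18/19, 575640/170107, 460350/170107]; denominator coefficients [1, 52464/44765, -25458/31975, 864344/159875].

Taylor coefficients needed (read off): a_0 = 18/19, a_1 = 216/95, a_2 = 378/475, a_3 = -2016/475, a_4 = -15876/2375, a_5 = 9072/59375.
Write the denominator as Q(θ) = 1 + q1*θ + q2*θ^2 + q3*θ^3. Requiring Q*f - P = O(θ^6) with deg P <= 2 kills the coefficients of θ^3..θ^5 in Q*f:
  θ^3: a_3 + q1*a_2 + q2*a_1 + q3*a_0 = 0, i.e. -2016/475 + (378/475)*q1 + (216/95)*q2 + (18/19)*q3 = 0.
  θ^4: a_4 + q1*a_3 + q2*a_2 + q3*a_1 = 0, i.e. -15876/2375 + (-2016/475)*q1 + (378/475)*q2 + (216/95)*q3 = 0.
  θ^5: a_5 + q1*a_4 + q2*a_3 + q3*a_2 = 0, i.e. 9072/59375 + (-15876/2375)*q1 + (-2016/475)*q2 + (378/475)*q3 = 0.
Solving this linear system: q1 = 52464/44765, q2 = -25458/31975, q3 = 864344/159875.
The numerator is Q*f truncated at degree 2: P0 = a_0 = 18/19; P1 = a_1 + q1*a_0 = 575640/170107; P2 = a_2 + q1*a_1 + q2*a_0 = 460350/170107.


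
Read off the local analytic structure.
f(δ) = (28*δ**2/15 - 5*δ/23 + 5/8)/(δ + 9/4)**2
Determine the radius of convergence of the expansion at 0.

Denominator factor (δ + 9/4)^2: pole of order 2 at -9/4, modulus 9/4.
The radius of convergence is the smallest modulus among the singular points: 9/4.

The radius of convergence is 9/4.


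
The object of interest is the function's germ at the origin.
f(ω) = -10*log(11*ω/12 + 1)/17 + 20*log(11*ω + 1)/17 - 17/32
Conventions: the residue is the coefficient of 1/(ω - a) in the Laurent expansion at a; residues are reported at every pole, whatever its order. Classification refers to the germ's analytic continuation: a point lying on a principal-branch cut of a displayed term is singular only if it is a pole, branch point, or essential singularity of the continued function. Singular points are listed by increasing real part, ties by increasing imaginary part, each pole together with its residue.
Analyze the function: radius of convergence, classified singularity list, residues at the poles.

Radius of convergence at 0: 1/11.
At -12/11: a logarithmic branch point.
At -1/11: a logarithmic branch point.

Branch term (20/17)*log(1 - ω/(-1/11)): its argument vanishes at ω = -1/11, a logarithmic branch point, modulus 1/11.
Branch term (-10/17)*log(1 - ω/(-12/11)): its argument vanishes at ω = -12/11, a logarithmic branch point, modulus 12/11.
The radius of convergence is the smallest modulus among the singular points: 1/11.
List the singular points by increasing real part (a conjugate pair: the negative imaginary part first).


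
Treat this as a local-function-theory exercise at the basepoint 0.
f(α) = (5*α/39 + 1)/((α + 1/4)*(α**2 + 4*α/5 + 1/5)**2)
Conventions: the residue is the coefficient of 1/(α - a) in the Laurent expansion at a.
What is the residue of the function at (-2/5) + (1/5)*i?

The residue is (-4832/39) + (6299/39)*i.

The factor α**2 + 4*α/5 + 1/5 splits as (α - a)(α - a') with a = (-2/5) + (1/5)*i, a' = (-2/5) - (1/5)*i. At the order-2 pole a set g(α) = (α - a)^2*f(α) = [(5*α/39 + 1)/(α + 1/4)] / (α - a')^2.
Order-2 pole: residue = g'(a); g'((-2/5) + (1/5)*i) = (-4832/39) + (6299/39)*i, so the residue is (-4832/39) + (6299/39)*i.


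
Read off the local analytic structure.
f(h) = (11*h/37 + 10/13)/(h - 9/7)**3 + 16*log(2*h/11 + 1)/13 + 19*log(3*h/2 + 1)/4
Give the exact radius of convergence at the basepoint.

Denominator factor (h - 9/7)^3: pole of order 3 at 9/7, modulus 9/7.
Branch term (16/13)*log(1 - h/(-11/2)): its argument vanishes at h = -11/2, a logarithmic branch point, modulus 11/2.
Branch term (19/4)*log(1 - h/(-2/3)): its argument vanishes at h = -2/3, a logarithmic branch point, modulus 2/3.
The radius of convergence is the smallest modulus among the singular points: 2/3.

The radius of convergence is 2/3.


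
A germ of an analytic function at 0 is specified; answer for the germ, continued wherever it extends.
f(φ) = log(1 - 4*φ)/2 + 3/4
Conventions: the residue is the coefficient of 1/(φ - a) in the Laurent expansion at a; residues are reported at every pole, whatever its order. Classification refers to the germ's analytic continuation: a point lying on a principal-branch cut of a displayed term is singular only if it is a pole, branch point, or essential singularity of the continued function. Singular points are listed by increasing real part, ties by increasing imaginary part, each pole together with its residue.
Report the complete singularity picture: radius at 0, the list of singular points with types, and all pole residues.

Radius of convergence at 0: 1/4.
At 1/4: a logarithmic branch point.

Branch term (1/2)*log(1 - φ/(1/4)): its argument vanishes at φ = 1/4, a logarithmic branch point, modulus 1/4.
The radius of convergence is the smallest modulus among the singular points: 1/4.


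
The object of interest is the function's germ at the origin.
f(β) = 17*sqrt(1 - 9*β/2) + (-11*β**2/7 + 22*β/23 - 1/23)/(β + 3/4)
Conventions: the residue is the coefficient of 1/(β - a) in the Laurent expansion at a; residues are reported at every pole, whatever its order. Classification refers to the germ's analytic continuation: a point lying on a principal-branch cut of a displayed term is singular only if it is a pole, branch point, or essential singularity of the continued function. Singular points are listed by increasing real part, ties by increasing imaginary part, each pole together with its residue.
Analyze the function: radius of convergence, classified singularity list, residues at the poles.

Radius of convergence at 0: 2/9.
At -3/4: a pole of order 1; residue -4237/2576.
At 2/9: an algebraic (square-root) branch point.

Denominator factor (β + 3/4): pole of order 1 at -3/4, modulus 3/4.
Branch term (17)*sqrt(1 - β/(2/9)): its argument vanishes at β = 2/9, a square-root branch point, modulus 2/9.
The radius of convergence is the smallest modulus among the singular points: 2/9.
The branch term is analytic at -3/4 and contributes nothing to the residue; only the rational part matters.
At the order-1 pole -3/4 set g(β) = (β - (-3/4))*(rational part) = -11*β**2/7 + 22*β/23 - 1/23.
Simple pole: residue = g(a) at a = -3/4, which is -4237/2576.
List the singular points by increasing real part (a conjugate pair: the negative imaginary part first).


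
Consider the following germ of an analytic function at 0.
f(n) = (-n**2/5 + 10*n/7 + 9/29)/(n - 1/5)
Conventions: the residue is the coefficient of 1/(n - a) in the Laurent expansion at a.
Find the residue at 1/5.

At the order-1 pole 1/5 set g(n) = (n - (1/5))*f(n) = -n**2/5 + 10*n/7 + 9/29.
Simple pole: residue = g(a) at a = 1/5, which is 14922/25375.

The residue is 14922/25375.


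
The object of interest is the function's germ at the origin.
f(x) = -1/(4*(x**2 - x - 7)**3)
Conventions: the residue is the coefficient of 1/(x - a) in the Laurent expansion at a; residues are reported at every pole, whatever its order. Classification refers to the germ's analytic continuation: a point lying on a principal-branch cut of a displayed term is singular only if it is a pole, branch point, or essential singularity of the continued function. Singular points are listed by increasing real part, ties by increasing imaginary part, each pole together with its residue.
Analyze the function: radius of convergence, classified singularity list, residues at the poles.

Radius of convergence at 0: -1/2 + (1/2)*sqrt(29).
At 1/2 - (1/2)*sqrt(29): a pole of order 3; residue (3/48778)*sqrt(29).
At 1/2 + (1/2)*sqrt(29): a pole of order 3; residue -(3/48778)*sqrt(29).

Denominator factor (x**2 - x - 7)^3: discriminant 29, real irrational roots 1/2 + (1/2)*sqrt(29) and 1/2 - (1/2)*sqrt(29); poles of order 3, moduli 1/2 + (1/2)*sqrt(29) and -1/2 + (1/2)*sqrt(29).
The radius of convergence is the smallest modulus among the singular points: -1/2 + (1/2)*sqrt(29).
The factor x**2 - x - 7 splits as (x - a)(x - a') with a = 1/2 - (1/2)*sqrt(29), a' = 1/2 + (1/2)*sqrt(29). At the order-3 pole a set g(x) = (x - a)^3*f(x) = [-1/4] / (x - a')^3.
Order-3 pole: residue = g''(a)/2; g''(1/2 - (1/2)*sqrt(29)) = (3/24389)*sqrt(29), so the residue is (3/48778)*sqrt(29).
The factor x**2 - x - 7 splits as (x - a)(x - a') with a = 1/2 + (1/2)*sqrt(29), a' = 1/2 - (1/2)*sqrt(29). At the order-3 pole a set g(x) = (x - a)^3*f(x) = [-1/4] / (x - a')^3.
Order-3 pole: residue = g''(a)/2; g''(1/2 + (1/2)*sqrt(29)) = -(3/24389)*sqrt(29), so the residue is -(3/48778)*sqrt(29).
List the singular points by increasing real part (a conjugate pair: the negative imaginary part first).


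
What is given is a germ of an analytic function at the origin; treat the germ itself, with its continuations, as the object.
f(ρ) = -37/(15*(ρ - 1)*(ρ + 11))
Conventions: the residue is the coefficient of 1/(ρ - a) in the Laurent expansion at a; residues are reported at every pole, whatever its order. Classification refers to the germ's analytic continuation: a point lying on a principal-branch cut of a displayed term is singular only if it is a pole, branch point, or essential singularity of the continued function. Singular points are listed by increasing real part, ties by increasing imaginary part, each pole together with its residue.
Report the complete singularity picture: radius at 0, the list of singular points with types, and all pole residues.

Denominator factor (ρ - 1): pole of order 1 at 1, modulus 1.
Denominator factor (ρ + 11): pole of order 1 at -11, modulus 11.
The radius of convergence is the smallest modulus among the singular points: 1.
At the order-1 pole -11 set g(ρ) = (ρ - (-11))*f(ρ) = -37/(15*(ρ - 1)).
Simple pole: residue = g(a) at a = -11, which is 37/180.
At the order-1 pole 1 set g(ρ) = (ρ - (1))*f(ρ) = -37/(15*(ρ + 11)).
Simple pole: residue = g(a) at a = 1, which is -37/180.
List the singular points by increasing real part (a conjugate pair: the negative imaginary part first).

Radius of convergence at 0: 1.
At -11: a pole of order 1; residue 37/180.
At 1: a pole of order 1; residue -37/180.


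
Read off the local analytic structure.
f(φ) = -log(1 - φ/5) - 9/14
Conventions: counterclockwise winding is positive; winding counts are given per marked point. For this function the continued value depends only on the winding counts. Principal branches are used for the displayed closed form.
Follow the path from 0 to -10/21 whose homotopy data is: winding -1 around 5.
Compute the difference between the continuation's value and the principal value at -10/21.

Continued minus principal equals (2)*pi*i.

The rational part is single-valued and drops out of the difference; each branch term changes only by its own monodromy.
(-1)*log(1 - φ/(5)): each positive loop around 5 adds 2*pi*i to the log, so winding -1 contributes (-1)*(-1)*2*pi*i = (2)*pi*i.
Summing the contributions at φ = -10/21 gives (2)*pi*i.


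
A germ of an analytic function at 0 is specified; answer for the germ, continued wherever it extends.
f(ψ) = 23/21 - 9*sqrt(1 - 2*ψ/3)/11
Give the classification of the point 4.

The point is a regular point.

There is no denominator, hence no pole anywhere.
Branch term sqrt(1 - ψ/(3/2)): argument at 4 is -5/3, nonzero, so 4 is not its branch point (a point on a principal cut is still regular for the continued germ).
So the germ continues analytically to 4.


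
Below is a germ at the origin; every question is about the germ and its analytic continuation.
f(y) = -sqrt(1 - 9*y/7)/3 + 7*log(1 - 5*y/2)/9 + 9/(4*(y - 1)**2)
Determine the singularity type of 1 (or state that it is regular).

The denominator factor y - 1 vanishes at 1 and appears to the power 2; the numerator there equals 9/4, nonzero, and no other factor vanishes.
The branch terms are analytic at this point.
Hence a pole whose order is the multiplicity, 2.

The point is a pole of order 2.


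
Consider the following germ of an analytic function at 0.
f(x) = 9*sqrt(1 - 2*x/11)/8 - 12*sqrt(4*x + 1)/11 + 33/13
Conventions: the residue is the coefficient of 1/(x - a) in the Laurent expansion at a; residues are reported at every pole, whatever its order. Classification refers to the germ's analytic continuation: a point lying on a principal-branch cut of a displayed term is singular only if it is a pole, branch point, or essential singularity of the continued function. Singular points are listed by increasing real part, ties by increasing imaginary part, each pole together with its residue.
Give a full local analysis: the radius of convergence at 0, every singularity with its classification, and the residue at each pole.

Radius of convergence at 0: 1/4.
At -1/4: an algebraic (square-root) branch point.
At 11/2: an algebraic (square-root) branch point.

Branch term (9/8)*sqrt(1 - x/(11/2)): its argument vanishes at x = 11/2, a square-root branch point, modulus 11/2.
Branch term (-12/11)*sqrt(1 - x/(-1/4)): its argument vanishes at x = -1/4, a square-root branch point, modulus 1/4.
The radius of convergence is the smallest modulus among the singular points: 1/4.
List the singular points by increasing real part (a conjugate pair: the negative imaginary part first).


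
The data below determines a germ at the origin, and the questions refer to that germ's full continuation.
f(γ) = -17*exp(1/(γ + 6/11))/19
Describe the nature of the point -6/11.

The point is an essential singularity.

The exponent 1/(γ - (-6/11)) has a pole at -6/11, so exp(1/(γ - (-6/11))) takes every nonzero value near it: an essential singularity (not a pole of any order).


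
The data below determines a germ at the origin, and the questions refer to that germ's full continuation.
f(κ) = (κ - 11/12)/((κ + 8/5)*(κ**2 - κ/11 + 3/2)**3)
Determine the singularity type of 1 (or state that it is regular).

The point is a regular point.

Denominator factors: κ**2 - κ/11 + 3/2 = 53/22 at κ = 1; κ + 8/5 = 13/5 at κ = 1 — none vanishes.
So the germ continues analytically to 1.


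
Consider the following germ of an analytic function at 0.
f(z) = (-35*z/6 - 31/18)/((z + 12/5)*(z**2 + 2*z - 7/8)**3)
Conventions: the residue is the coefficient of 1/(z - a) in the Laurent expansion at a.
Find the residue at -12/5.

The residue is 52000000/2601.

At the order-1 pole -12/5 set g(z) = (z - (-12/5))*f(z) = (-35*z/6 - 31/18)/(z**2 + 2*z - 7/8)**3.
Simple pole: residue = g(a) at a = -12/5, which is 52000000/2601.


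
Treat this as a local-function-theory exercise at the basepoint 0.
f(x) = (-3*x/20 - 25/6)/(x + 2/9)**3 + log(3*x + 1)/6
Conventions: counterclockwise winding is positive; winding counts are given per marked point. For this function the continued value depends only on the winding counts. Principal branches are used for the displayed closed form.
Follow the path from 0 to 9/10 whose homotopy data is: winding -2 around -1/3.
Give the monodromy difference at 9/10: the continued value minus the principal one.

Continued minus principal equals -(2/3)*pi*i.

The rational part is single-valued and drops out of the difference; each branch term changes only by its own monodromy.
(1/6)*log(1 - x/(-1/3)): each positive loop around -1/3 adds 2*pi*i to the log, so winding -2 contributes (1/6)*(-2)*2*pi*i = -(2/3)*pi*i.
Summing the contributions at x = 9/10 gives -(2/3)*pi*i.


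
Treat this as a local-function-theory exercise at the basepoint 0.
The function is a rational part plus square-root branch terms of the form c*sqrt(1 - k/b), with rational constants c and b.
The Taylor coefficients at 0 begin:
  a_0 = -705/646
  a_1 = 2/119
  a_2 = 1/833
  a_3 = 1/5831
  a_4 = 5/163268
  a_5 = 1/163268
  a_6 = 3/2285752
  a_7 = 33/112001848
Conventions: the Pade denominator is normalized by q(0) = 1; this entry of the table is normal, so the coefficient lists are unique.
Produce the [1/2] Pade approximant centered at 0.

Taylor coefficients needed (read off): a_0 = -705/646, a_1 = 2/119, a_2 = 1/833, a_3 = 1/5831.
Write the denominator as Q(k) = 1 + q1*k + q2*k^2. Requiring Q*f - P = O(k^4) with deg P <= 1 kills the coefficients of k^2..k^3 in Q*f:
  k^2: a_2 + q1*a_1 + q2*a_0 = 0, i.e. 1/833 + (2/119)*q1 + (-705/646)*q2 = 0.
  k^3: a_3 + q1*a_2 + q2*a_1 = 0, i.e. 1/5831 + (1/833)*q1 + (2/119)*q2 = 0.
Solving this linear system: q1 = -781/5999, q2 = -38/41993.
The numerator is Q*f truncated at degree 1: P0 = a_0 = -705/646; P1 = a_1 + q1*a_0 = 615737/3875354.

The Pade approximant has numerator coefficients [-705/646, 615737/3875354]; denominator coefficients [1, -781/5999, -38/41993].


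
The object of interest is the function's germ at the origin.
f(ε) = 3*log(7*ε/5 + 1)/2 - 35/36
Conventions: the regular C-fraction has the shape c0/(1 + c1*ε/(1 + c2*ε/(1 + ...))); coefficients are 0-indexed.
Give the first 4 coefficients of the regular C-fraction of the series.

The regular C-fraction coefficients are [-35/36, 54/25, -73/50, -49/438].

Taylor coefficients (expand at 0): a_0 = -35/36, a_1 = 21/10, a_2 = -147/100, a_3 = 343/250.
c0 = a_0 = -35/36. Peel one level at a time: if S = 1 + c*ε/S' with S'(0) = 1, then c is the ε-coefficient of S and S' = c*ε/(S - 1).
S_1 = c0/f = 1 + (54/25)*ε + (1971/625)*ε^2 + ...; c1 = 54/25.
S_2 = c1*ε/(S_1 - 1) = 1 + (-73/50)*ε + (-49/300)*ε^2 + ...; c2 = -73/50.
S_3 = c2*ε/(S_2 - 1) = 1 + (-49/438)*ε + ...; c3 = -49/438.


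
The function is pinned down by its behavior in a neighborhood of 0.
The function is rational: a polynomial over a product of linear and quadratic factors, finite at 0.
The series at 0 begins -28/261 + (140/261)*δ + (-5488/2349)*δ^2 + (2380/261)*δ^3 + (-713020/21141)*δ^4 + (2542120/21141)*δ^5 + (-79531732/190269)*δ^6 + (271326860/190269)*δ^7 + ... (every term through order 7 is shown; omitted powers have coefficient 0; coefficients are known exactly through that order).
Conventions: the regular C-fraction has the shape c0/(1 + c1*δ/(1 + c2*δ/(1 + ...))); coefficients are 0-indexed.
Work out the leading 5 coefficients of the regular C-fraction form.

Taylor coefficients (read off): a_0 = -28/261, a_1 = 140/261, a_2 = -5488/2349, a_3 = 2380/261, a_4 = -713020/21141.
c0 = a_0 = -28/261. Peel one level at a time: if S = 1 + c*δ/S' with S'(0) = 1, then c is the δ-coefficient of S and S' = c*δ/(S - 1).
S_1 = c0/f = 1 + (5)*δ + (29/9)*δ^2 + ...; c1 = 5.
S_2 = c1*δ/(S_1 - 1) = 1 + (-29/45)*δ + (3991/2025)*δ^2 + ...; c2 = -29/45.
S_3 = c2*δ/(S_2 - 1) = 1 + (3991/1305)*δ + (4494/841)*δ^2 + ...; c3 = 3991/1305.
S_4 = c3*δ/(S_3 - 1) = 1 + (-202230/115739)*δ + ...; c4 = -202230/115739.

The regular C-fraction coefficients are [-28/261, 5, -29/45, 3991/1305, -202230/115739].


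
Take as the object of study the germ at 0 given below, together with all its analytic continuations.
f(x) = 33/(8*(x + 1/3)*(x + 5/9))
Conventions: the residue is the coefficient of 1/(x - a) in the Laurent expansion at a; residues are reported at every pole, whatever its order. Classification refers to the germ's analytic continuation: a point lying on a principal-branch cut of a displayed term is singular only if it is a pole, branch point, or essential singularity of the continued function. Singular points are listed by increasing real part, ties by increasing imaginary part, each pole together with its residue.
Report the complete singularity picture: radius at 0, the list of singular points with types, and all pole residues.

Radius of convergence at 0: 1/3.
At -5/9: a pole of order 1; residue -297/16.
At -1/3: a pole of order 1; residue 297/16.

Denominator factor (x + 1/3): pole of order 1 at -1/3, modulus 1/3.
Denominator factor (x + 5/9): pole of order 1 at -5/9, modulus 5/9.
The radius of convergence is the smallest modulus among the singular points: 1/3.
At the order-1 pole -5/9 set g(x) = (x - (-5/9))*f(x) = 33/(8*(x + 1/3)).
Simple pole: residue = g(a) at a = -5/9, which is -297/16.
At the order-1 pole -1/3 set g(x) = (x - (-1/3))*f(x) = 33/(8*(x + 5/9)).
Simple pole: residue = g(a) at a = -1/3, which is 297/16.
List the singular points by increasing real part (a conjugate pair: the negative imaginary part first).


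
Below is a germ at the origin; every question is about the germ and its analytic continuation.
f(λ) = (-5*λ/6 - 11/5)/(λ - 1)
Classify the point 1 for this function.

The point is a pole of order 1.

The denominator factor λ - 1 vanishes at 1 and appears to the power 1; the numerator there equals -91/30, nonzero, and no other factor vanishes.
Hence a pole whose order is the multiplicity, 1.


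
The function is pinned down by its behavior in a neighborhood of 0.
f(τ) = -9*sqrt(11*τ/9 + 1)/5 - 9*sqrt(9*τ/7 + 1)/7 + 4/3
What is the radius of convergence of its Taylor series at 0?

Branch term (-9/5)*sqrt(1 - τ/(-9/11)): its argument vanishes at τ = -9/11, a square-root branch point, modulus 9/11.
Branch term (-9/7)*sqrt(1 - τ/(-7/9)): its argument vanishes at τ = -7/9, a square-root branch point, modulus 7/9.
The radius of convergence is the smallest modulus among the singular points: 7/9.

The radius of convergence is 7/9.


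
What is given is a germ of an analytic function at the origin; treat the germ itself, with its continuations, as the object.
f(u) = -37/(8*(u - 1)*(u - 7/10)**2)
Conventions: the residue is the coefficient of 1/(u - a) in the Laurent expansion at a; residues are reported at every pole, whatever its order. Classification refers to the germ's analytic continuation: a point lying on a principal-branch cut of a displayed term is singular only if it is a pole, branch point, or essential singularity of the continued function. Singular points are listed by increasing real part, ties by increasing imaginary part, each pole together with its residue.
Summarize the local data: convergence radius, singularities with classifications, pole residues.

Denominator factor (u - 1): pole of order 1 at 1, modulus 1.
Denominator factor (u - 7/10)^2: pole of order 2 at 7/10, modulus 7/10.
The radius of convergence is the smallest modulus among the singular points: 7/10.
At the order-2 pole 7/10 set g(u) = (u - (7/10))^2*f(u) = -37/(8*(u - 1)).
Order-2 pole: residue = g'(a); g'(7/10) = 925/18, so the residue is 925/18.
At the order-1 pole 1 set g(u) = (u - (1))*f(u) = -37/(8*(u - 7/10)**2).
Simple pole: residue = g(a) at a = 1, which is -925/18.
List the singular points by increasing real part (a conjugate pair: the negative imaginary part first).

Radius of convergence at 0: 7/10.
At 7/10: a pole of order 2; residue 925/18.
At 1: a pole of order 1; residue -925/18.


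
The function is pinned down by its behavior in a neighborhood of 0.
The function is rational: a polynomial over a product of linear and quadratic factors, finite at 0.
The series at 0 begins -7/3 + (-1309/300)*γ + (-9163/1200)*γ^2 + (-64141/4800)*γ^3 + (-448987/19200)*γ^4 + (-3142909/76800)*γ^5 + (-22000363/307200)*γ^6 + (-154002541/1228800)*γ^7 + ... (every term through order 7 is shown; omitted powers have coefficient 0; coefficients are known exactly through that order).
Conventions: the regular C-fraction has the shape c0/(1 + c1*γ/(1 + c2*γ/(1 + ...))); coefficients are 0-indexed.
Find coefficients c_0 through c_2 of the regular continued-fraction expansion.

Taylor coefficients (read off): a_0 = -7/3, a_1 = -1309/300, a_2 = -9163/1200.
c0 = a_0 = -7/3. Peel one level at a time: if S = 1 + c*γ/S' with S'(0) = 1, then c is the γ-coefficient of S and S' = c*γ/(S - 1).
S_1 = c0/f = 1 + (-187/100)*γ + (561/2500)*γ^2 + ...; c1 = -187/100.
S_2 = c1*γ/(S_1 - 1) = 1 + (3/25)*γ + ...; c2 = 3/25.

The regular C-fraction coefficients are [-7/3, -187/100, 3/25].


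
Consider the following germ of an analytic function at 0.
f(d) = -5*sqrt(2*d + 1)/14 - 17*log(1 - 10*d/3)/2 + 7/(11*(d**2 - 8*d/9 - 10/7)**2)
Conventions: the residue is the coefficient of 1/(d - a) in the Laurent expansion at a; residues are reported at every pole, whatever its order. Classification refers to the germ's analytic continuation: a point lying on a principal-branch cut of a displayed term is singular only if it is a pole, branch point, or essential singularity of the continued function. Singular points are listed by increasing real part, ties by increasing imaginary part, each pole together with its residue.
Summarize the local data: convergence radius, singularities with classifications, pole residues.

Denominator factor (d**2 - 8*d/9 - 10/7)^2: discriminant 3688/567, real irrational roots 4/9 + (1/63)*sqrt(6454) and 4/9 - (1/63)*sqrt(6454); poles of order 2, moduli 4/9 + (1/63)*sqrt(6454) and -4/9 + (1/63)*sqrt(6454).
Branch term (-17/2)*log(1 - d/(3/10)): its argument vanishes at d = 3/10, a logarithmic branch point, modulus 3/10.
Branch term (-5/14)*sqrt(1 - d/(-1/2)): its argument vanishes at d = -1/2, a square-root branch point, modulus 1/2.
The radius of convergence is the smallest modulus among the singular points: 3/10.
The branch terms are analytic at 4/9 - (1/63)*sqrt(6454) and contribute nothing to the residue; only the rational part matters.
The factor d**2 - 8*d/9 - 10/7 splits as (d - a)(d - a') with a = 4/9 - (1/63)*sqrt(6454), a' = 4/9 + (1/63)*sqrt(6454). At the order-2 pole a set g(d) = (d - a)^2*(rational part) = [7/11] / (d - a')^2.
Order-2 pole: residue = g'(a); g'(4/9 - (1/63)*sqrt(6454)) = (35721/37403696)*sqrt(6454), so the residue is (35721/37403696)*sqrt(6454).
The branch terms are analytic at 4/9 + (1/63)*sqrt(6454) and contribute nothing to the residue; only the rational part matters.
The factor d**2 - 8*d/9 - 10/7 splits as (d - a)(d - a') with a = 4/9 + (1/63)*sqrt(6454), a' = 4/9 - (1/63)*sqrt(6454). At the order-2 pole a set g(d) = (d - a)^2*(rational part) = [7/11] / (d - a')^2.
Order-2 pole: residue = g'(a); g'(4/9 + (1/63)*sqrt(6454)) = -(35721/37403696)*sqrt(6454), so the residue is -(35721/37403696)*sqrt(6454).
List the singular points by increasing real part (a conjugate pair: the negative imaginary part first).

Radius of convergence at 0: 3/10.
At 4/9 - (1/63)*sqrt(6454): a pole of order 2; residue (35721/37403696)*sqrt(6454).
At -1/2: an algebraic (square-root) branch point.
At 3/10: a logarithmic branch point.
At 4/9 + (1/63)*sqrt(6454): a pole of order 2; residue -(35721/37403696)*sqrt(6454).


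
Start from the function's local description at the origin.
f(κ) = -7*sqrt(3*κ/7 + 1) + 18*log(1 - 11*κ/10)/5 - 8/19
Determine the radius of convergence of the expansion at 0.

Branch term (18/5)*log(1 - κ/(10/11)): its argument vanishes at κ = 10/11, a logarithmic branch point, modulus 10/11.
Branch term (-7)*sqrt(1 - κ/(-7/3)): its argument vanishes at κ = -7/3, a square-root branch point, modulus 7/3.
The radius of convergence is the smallest modulus among the singular points: 10/11.

The radius of convergence is 10/11.


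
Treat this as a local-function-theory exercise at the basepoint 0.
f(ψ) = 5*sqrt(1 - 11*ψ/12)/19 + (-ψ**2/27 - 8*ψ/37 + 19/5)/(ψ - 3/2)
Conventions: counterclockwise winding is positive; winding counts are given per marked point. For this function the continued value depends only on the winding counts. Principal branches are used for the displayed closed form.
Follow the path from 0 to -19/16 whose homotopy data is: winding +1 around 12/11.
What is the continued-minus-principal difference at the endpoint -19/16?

Continued minus principal equals -(5/228)*sqrt(1203).

The rational part is single-valued and drops out of the difference; each branch term changes only by its own monodromy.
(5/19)*sqrt(1 - ψ/(12/11)): winding +1 is odd, the square root flips sign, contributing -2*(5/19)*sqrt(1 - (-19/16)/(12/11)) = -2*(5/19)*sqrt(401/192) = -(5/228)*sqrt(1203).
Summing the contributions at ψ = -19/16 gives -(5/228)*sqrt(1203).


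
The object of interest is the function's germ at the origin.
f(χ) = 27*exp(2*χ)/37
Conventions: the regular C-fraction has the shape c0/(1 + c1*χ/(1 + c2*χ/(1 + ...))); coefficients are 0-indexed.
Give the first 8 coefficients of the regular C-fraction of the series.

The regular C-fraction coefficients are [27/37, -2, 1, -1/3, 1/3, -1/5, 1/5, -1/7].

Taylor coefficients (expand at 0): a_0 = 27/37, a_1 = 54/37, a_2 = 54/37, a_3 = 36/37, a_4 = 18/37, a_5 = 36/185, a_6 = 12/185, a_7 = 24/1295.
c0 = a_0 = 27/37. Peel one level at a time: if S = 1 + c*χ/S' with S'(0) = 1, then c is the χ-coefficient of S and S' = c*χ/(S - 1).
S_1 = c0/f = 1 + (-2)*χ + (2)*χ^2 + ...; c1 = -2.
S_2 = c1*χ/(S_1 - 1) = 1 + (1)*χ + (1/3)*χ^2 + ...; c2 = 1.
S_3 = c2*χ/(S_2 - 1) = 1 + (-1/3)*χ + (1/9)*χ^2 + ...; c3 = -1/3.
S_4 = c3*χ/(S_3 - 1) = 1 + (1/3)*χ + (1/15)*χ^2 + ...; c4 = 1/3.
S_5 = c4*χ/(S_4 - 1) = 1 + (-1/5)*χ + (1/25)*χ^2 + ...; c5 = -1/5.
S_6 = c5*χ/(S_5 - 1) = 1 + (1/5)*χ + (1/35)*χ^2 + ...; c6 = 1/5.
S_7 = c6*χ/(S_6 - 1) = 1 + (-1/7)*χ + ...; c7 = -1/7.


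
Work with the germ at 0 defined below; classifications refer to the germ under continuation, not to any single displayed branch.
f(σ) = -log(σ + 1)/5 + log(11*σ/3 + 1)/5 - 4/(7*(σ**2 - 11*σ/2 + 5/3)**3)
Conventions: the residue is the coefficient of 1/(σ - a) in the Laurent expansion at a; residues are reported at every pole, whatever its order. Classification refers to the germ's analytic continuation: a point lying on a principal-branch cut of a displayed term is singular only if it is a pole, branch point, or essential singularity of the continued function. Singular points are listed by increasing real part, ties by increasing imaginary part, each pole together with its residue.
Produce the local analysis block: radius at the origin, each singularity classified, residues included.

Denominator factor (σ**2 - 11*σ/2 + 5/3)^3: discriminant 283/12, real irrational roots 11/4 + (1/12)*sqrt(849) and 11/4 - (1/12)*sqrt(849); poles of order 3, moduli 11/4 + (1/12)*sqrt(849) and 11/4 - (1/12)*sqrt(849).
Branch term (-1/5)*log(1 - σ/(-1)): its argument vanishes at σ = -1, a logarithmic branch point, modulus 1.
Branch term (1/5)*log(1 - σ/(-3/11)): its argument vanishes at σ = -3/11, a logarithmic branch point, modulus 3/11.
The radius of convergence is the smallest modulus among the singular points: 3/11.
The branch terms are analytic at 11/4 - (1/12)*sqrt(849) and contribute nothing to the residue; only the rational part matters.
The factor σ**2 - 11*σ/2 + 5/3 splits as (σ - a)(σ - a') with a = 11/4 - (1/12)*sqrt(849), a' = 11/4 + (1/12)*sqrt(849). At the order-3 pole a set g(σ) = (σ - a)^3*(rational part) = [-4/7] / (σ - a')^3.
Order-3 pole: residue = g''(a)/2; g''(11/4 - (1/12)*sqrt(849)) = (13824/158656309)*sqrt(849), so the residue is (6912/158656309)*sqrt(849).
The branch terms are analytic at 11/4 + (1/12)*sqrt(849) and contribute nothing to the residue; only the rational part matters.
The factor σ**2 - 11*σ/2 + 5/3 splits as (σ - a)(σ - a') with a = 11/4 + (1/12)*sqrt(849), a' = 11/4 - (1/12)*sqrt(849). At the order-3 pole a set g(σ) = (σ - a)^3*(rational part) = [-4/7] / (σ - a')^3.
Order-3 pole: residue = g''(a)/2; g''(11/4 + (1/12)*sqrt(849)) = -(13824/158656309)*sqrt(849), so the residue is -(6912/158656309)*sqrt(849).
List the singular points by increasing real part (a conjugate pair: the negative imaginary part first).

Radius of convergence at 0: 3/11.
At -1: a logarithmic branch point.
At -3/11: a logarithmic branch point.
At 11/4 - (1/12)*sqrt(849): a pole of order 3; residue (6912/158656309)*sqrt(849).
At 11/4 + (1/12)*sqrt(849): a pole of order 3; residue -(6912/158656309)*sqrt(849).


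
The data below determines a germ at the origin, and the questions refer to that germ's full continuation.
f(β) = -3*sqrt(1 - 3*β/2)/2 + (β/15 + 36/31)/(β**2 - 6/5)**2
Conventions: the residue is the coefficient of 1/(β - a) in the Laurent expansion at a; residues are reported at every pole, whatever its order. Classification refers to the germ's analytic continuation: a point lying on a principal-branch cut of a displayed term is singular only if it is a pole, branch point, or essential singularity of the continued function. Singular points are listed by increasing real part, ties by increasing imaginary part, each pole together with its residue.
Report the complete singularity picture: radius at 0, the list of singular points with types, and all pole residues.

Radius of convergence at 0: 2/3.
At -(1/5)*sqrt(30): a pole of order 2; residue (5/124)*sqrt(30).
At 2/3: an algebraic (square-root) branch point.
At (1/5)*sqrt(30): a pole of order 2; residue -(5/124)*sqrt(30).

Denominator factor (β**2 - 6/5)^2: discriminant 24/5, real irrational roots (1/5)*sqrt(30) and -(1/5)*sqrt(30); poles of order 2, moduli (1/5)*sqrt(30) and (1/5)*sqrt(30).
Branch term (-3/2)*sqrt(1 - β/(2/3)): its argument vanishes at β = 2/3, a square-root branch point, modulus 2/3.
The radius of convergence is the smallest modulus among the singular points: 2/3.
The branch term is analytic at -(1/5)*sqrt(30) and contributes nothing to the residue; only the rational part matters.
The factor β**2 - 6/5 splits as (β - a)(β - a') with a = -(1/5)*sqrt(30), a' = (1/5)*sqrt(30). At the order-2 pole a set g(β) = (β - a)^2*(rational part) = [β/15 + 36/31] / (β - a')^2.
Order-2 pole: residue = g'(a); g'(-(1/5)*sqrt(30)) = (5/124)*sqrt(30), so the residue is (5/124)*sqrt(30).
The branch term is analytic at (1/5)*sqrt(30) and contributes nothing to the residue; only the rational part matters.
The factor β**2 - 6/5 splits as (β - a)(β - a') with a = (1/5)*sqrt(30), a' = -(1/5)*sqrt(30). At the order-2 pole a set g(β) = (β - a)^2*(rational part) = [β/15 + 36/31] / (β - a')^2.
Order-2 pole: residue = g'(a); g'((1/5)*sqrt(30)) = -(5/124)*sqrt(30), so the residue is -(5/124)*sqrt(30).
List the singular points by increasing real part (a conjugate pair: the negative imaginary part first).


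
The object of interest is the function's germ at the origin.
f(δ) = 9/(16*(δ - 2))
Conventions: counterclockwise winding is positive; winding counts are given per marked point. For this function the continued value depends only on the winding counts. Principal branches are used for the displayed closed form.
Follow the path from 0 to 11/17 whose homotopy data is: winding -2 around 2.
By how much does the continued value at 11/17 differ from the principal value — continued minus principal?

The function is rational, hence single-valued: continuing it around any pole returns the same value, so the difference is 0.

Continued minus principal equals 0.


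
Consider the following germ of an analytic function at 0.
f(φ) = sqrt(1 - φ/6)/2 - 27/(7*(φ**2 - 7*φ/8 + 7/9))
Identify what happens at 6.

The point is an algebraic (square-root) branch point.

The term (1/2)*sqrt(1 - φ/(6)) has argument 1 - 6/(6) = 0 at 6: a square-root (algebraic, two-sheeted) branch point; the remaining terms are analytic or single-valued there.


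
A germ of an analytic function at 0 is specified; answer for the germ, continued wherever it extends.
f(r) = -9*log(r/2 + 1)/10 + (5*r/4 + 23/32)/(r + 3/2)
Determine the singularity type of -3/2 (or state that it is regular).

The denominator factor r + 3/2 vanishes at -3/2 and appears to the power 1; the numerator there equals -37/32, nonzero, and no other factor vanishes.
The branch terms are analytic at this point.
Hence a pole whose order is the multiplicity, 1.

The point is a pole of order 1.


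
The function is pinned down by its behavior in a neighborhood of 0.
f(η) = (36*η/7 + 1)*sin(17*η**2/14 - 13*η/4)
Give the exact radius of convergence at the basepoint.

The factor sin(17*η**2/14 - 13*η/4) is entire and contributes no finite singular point.
The polynomial part has no poles.
No finite singular points: the Taylor series at 0 converges everywhere.

The radius of convergence is infinite.


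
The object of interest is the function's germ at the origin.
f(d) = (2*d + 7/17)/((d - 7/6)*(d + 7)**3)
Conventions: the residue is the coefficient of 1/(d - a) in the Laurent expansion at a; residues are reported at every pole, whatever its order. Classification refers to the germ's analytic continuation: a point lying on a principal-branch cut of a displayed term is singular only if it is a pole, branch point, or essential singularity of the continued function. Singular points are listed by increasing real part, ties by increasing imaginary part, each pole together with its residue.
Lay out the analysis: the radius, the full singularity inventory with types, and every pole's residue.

Denominator factor (d + 7)^3: pole of order 3 at -7, modulus 7.
Denominator factor (d - 7/6): pole of order 1 at 7/6, modulus 7/6.
The radius of convergence is the smallest modulus among the singular points: 7/6.
At the order-3 pole -7 set g(d) = (d - (-7))^3*f(d) = (2*d + 7/17)/(d - 7/6).
Order-3 pole: residue = g''(a)/2; g''(-7) = -2880/285719, so the residue is -1440/285719.
At the order-1 pole 7/6 set g(d) = (d - (7/6))*f(d) = (2*d + 7/17)/(d + 7)**3.
Simple pole: residue = g(a) at a = 7/6, which is 1440/285719.
List the singular points by increasing real part (a conjugate pair: the negative imaginary part first).

Radius of convergence at 0: 7/6.
At -7: a pole of order 3; residue -1440/285719.
At 7/6: a pole of order 1; residue 1440/285719.


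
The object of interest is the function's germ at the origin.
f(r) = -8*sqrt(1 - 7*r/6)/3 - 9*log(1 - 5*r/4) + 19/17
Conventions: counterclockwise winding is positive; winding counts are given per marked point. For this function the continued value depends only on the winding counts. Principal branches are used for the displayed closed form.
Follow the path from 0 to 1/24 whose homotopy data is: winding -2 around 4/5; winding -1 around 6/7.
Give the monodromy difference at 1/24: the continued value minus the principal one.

Continued minus principal equals ((4/9)*sqrt(137)) + ((36)*pi)*i.

The rational part is single-valued and drops out of the difference; each branch term changes only by its own monodromy.
(-9)*log(1 - r/(4/5)): each positive loop around 4/5 adds 2*pi*i to the log, so winding -2 contributes (-9)*(-2)*2*pi*i = (36)*pi*i.
(-8/3)*sqrt(1 - r/(6/7)): winding -1 is odd, the square root flips sign, contributing -2*(-8/3)*sqrt(1 - (1/24)/(6/7)) = -2*(-8/3)*sqrt(137/144) = (4/9)*sqrt(137).
Summing the contributions at r = 1/24 gives ((4/9)*sqrt(137)) + ((36)*pi)*i.


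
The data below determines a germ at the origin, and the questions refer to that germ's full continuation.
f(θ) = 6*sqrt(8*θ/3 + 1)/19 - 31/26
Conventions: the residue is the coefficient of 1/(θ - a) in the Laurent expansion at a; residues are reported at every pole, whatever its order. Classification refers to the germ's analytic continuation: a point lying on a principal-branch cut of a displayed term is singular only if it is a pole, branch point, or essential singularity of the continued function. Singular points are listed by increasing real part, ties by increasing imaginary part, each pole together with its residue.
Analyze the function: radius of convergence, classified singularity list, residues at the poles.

Branch term (6/19)*sqrt(1 - θ/(-3/8)): its argument vanishes at θ = -3/8, a square-root branch point, modulus 3/8.
The radius of convergence is the smallest modulus among the singular points: 3/8.

Radius of convergence at 0: 3/8.
At -3/8: an algebraic (square-root) branch point.


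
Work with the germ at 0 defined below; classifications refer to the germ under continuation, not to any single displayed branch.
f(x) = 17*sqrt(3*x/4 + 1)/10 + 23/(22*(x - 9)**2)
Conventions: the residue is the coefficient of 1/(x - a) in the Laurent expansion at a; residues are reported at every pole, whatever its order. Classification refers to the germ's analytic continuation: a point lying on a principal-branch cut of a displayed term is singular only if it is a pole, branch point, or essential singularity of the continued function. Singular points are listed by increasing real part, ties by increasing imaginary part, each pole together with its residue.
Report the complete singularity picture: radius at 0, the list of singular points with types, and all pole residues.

Denominator factor (x - 9)^2: pole of order 2 at 9, modulus 9.
Branch term (17/10)*sqrt(1 - x/(-4/3)): its argument vanishes at x = -4/3, a square-root branch point, modulus 4/3.
The radius of convergence is the smallest modulus among the singular points: 4/3.
The branch term is analytic at 9 and contributes nothing to the residue; only the rational part matters.
At the order-2 pole 9 set g(x) = (x - (9))^2*(rational part) = 23/22.
Order-2 pole: residue = g'(a); g'(9) = 0, so the residue is 0.
List the singular points by increasing real part (a conjugate pair: the negative imaginary part first).

Radius of convergence at 0: 4/3.
At -4/3: an algebraic (square-root) branch point.
At 9: a pole of order 2; residue 0.
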